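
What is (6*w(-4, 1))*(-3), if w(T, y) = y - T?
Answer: -90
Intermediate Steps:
(6*w(-4, 1))*(-3) = (6*(1 - 1*(-4)))*(-3) = (6*(1 + 4))*(-3) = (6*5)*(-3) = 30*(-3) = -90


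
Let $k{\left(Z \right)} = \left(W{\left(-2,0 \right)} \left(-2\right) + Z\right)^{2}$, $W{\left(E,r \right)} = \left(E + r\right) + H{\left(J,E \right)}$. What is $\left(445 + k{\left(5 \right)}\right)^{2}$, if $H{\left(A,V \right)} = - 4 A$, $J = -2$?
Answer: $244036$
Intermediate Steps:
$W{\left(E,r \right)} = 8 + E + r$ ($W{\left(E,r \right)} = \left(E + r\right) - -8 = \left(E + r\right) + 8 = 8 + E + r$)
$k{\left(Z \right)} = \left(-12 + Z\right)^{2}$ ($k{\left(Z \right)} = \left(\left(8 - 2 + 0\right) \left(-2\right) + Z\right)^{2} = \left(6 \left(-2\right) + Z\right)^{2} = \left(-12 + Z\right)^{2}$)
$\left(445 + k{\left(5 \right)}\right)^{2} = \left(445 + \left(-12 + 5\right)^{2}\right)^{2} = \left(445 + \left(-7\right)^{2}\right)^{2} = \left(445 + 49\right)^{2} = 494^{2} = 244036$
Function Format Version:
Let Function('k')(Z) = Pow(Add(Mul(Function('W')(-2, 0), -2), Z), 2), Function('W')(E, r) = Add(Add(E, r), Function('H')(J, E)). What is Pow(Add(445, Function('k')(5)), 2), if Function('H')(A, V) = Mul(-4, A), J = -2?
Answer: 244036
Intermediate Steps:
Function('W')(E, r) = Add(8, E, r) (Function('W')(E, r) = Add(Add(E, r), Mul(-4, -2)) = Add(Add(E, r), 8) = Add(8, E, r))
Function('k')(Z) = Pow(Add(-12, Z), 2) (Function('k')(Z) = Pow(Add(Mul(Add(8, -2, 0), -2), Z), 2) = Pow(Add(Mul(6, -2), Z), 2) = Pow(Add(-12, Z), 2))
Pow(Add(445, Function('k')(5)), 2) = Pow(Add(445, Pow(Add(-12, 5), 2)), 2) = Pow(Add(445, Pow(-7, 2)), 2) = Pow(Add(445, 49), 2) = Pow(494, 2) = 244036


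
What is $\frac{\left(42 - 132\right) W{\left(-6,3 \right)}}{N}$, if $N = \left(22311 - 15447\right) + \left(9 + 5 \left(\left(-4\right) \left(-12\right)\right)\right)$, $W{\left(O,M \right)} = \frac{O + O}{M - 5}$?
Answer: $- \frac{180}{2371} \approx -0.075917$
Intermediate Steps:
$W{\left(O,M \right)} = \frac{2 O}{-5 + M}$
$N = 7113$ ($N = 6864 + \left(9 + 5 \cdot 48\right) = 6864 + \left(9 + 240\right) = 6864 + 249 = 7113$)
$\frac{\left(42 - 132\right) W{\left(-6,3 \right)}}{N} = \frac{\left(42 - 132\right) 2 \left(-6\right) \frac{1}{-5 + 3}}{7113} = - 90 \cdot 2 \left(-6\right) \frac{1}{-2} \cdot \frac{1}{7113} = - 90 \cdot 2 \left(-6\right) \left(- \frac{1}{2}\right) \frac{1}{7113} = \left(-90\right) 6 \cdot \frac{1}{7113} = \left(-540\right) \frac{1}{7113} = - \frac{180}{2371}$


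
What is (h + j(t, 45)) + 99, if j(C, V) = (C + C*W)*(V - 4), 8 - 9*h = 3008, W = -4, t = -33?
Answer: 11474/3 ≈ 3824.7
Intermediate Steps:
h = -1000/3 (h = 8/9 - ⅑*3008 = 8/9 - 3008/9 = -1000/3 ≈ -333.33)
j(C, V) = -3*C*(-4 + V) (j(C, V) = (C + C*(-4))*(V - 4) = (C - 4*C)*(-4 + V) = (-3*C)*(-4 + V) = -3*C*(-4 + V))
(h + j(t, 45)) + 99 = (-1000/3 + 3*(-33)*(4 - 1*45)) + 99 = (-1000/3 + 3*(-33)*(4 - 45)) + 99 = (-1000/3 + 3*(-33)*(-41)) + 99 = (-1000/3 + 4059) + 99 = 11177/3 + 99 = 11474/3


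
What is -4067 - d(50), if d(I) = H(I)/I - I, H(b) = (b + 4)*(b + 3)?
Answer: -101856/25 ≈ -4074.2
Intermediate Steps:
H(b) = (3 + b)*(4 + b) (H(b) = (4 + b)*(3 + b) = (3 + b)*(4 + b))
d(I) = -I + (12 + I² + 7*I)/I (d(I) = (12 + I² + 7*I)/I - I = -I + (12 + I² + 7*I)/I)
-4067 - d(50) = -4067 - (7 + 12/50) = -4067 - (7 + 12*(1/50)) = -4067 - (7 + 6/25) = -4067 - 1*181/25 = -4067 - 181/25 = -101856/25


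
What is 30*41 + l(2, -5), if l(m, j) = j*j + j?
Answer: 1250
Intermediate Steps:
l(m, j) = j + j**2 (l(m, j) = j**2 + j = j + j**2)
30*41 + l(2, -5) = 30*41 - 5*(1 - 5) = 1230 - 5*(-4) = 1230 + 20 = 1250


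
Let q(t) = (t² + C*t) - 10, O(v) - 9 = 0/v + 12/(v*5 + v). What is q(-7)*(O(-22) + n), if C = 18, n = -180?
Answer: 163734/11 ≈ 14885.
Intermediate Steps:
O(v) = 9 + 2/v (O(v) = 9 + (0/v + 12/(v*5 + v)) = 9 + (0 + 12/(5*v + v)) = 9 + (0 + 12/((6*v))) = 9 + (0 + 12*(1/(6*v))) = 9 + (0 + 2/v) = 9 + 2/v)
q(t) = -10 + t² + 18*t (q(t) = (t² + 18*t) - 10 = -10 + t² + 18*t)
q(-7)*(O(-22) + n) = (-10 + (-7)² + 18*(-7))*((9 + 2/(-22)) - 180) = (-10 + 49 - 126)*((9 + 2*(-1/22)) - 180) = -87*((9 - 1/11) - 180) = -87*(98/11 - 180) = -87*(-1882/11) = 163734/11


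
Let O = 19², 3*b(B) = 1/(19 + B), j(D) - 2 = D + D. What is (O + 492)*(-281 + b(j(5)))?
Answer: -22290596/93 ≈ -2.3968e+5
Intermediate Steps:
j(D) = 2 + 2*D (j(D) = 2 + (D + D) = 2 + 2*D)
b(B) = 1/(3*(19 + B))
O = 361
(O + 492)*(-281 + b(j(5))) = (361 + 492)*(-281 + 1/(3*(19 + (2 + 2*5)))) = 853*(-281 + 1/(3*(19 + (2 + 10)))) = 853*(-281 + 1/(3*(19 + 12))) = 853*(-281 + (⅓)/31) = 853*(-281 + (⅓)*(1/31)) = 853*(-281 + 1/93) = 853*(-26132/93) = -22290596/93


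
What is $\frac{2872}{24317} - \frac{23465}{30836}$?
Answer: $- \frac{37079801}{57679924} \approx -0.64285$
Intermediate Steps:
$\frac{2872}{24317} - \frac{23465}{30836} = 2872 \cdot \frac{1}{24317} - \frac{1805}{2372} = \frac{2872}{24317} - \frac{1805}{2372} = - \frac{37079801}{57679924}$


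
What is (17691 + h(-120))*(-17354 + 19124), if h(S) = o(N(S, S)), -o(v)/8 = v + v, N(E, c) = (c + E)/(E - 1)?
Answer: 3782084670/121 ≈ 3.1257e+7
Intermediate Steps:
N(E, c) = (E + c)/(-1 + E)
o(v) = -16*v (o(v) = -8*(v + v) = -16*v)
h(S) = -32*S/(-1 + S) (h(S) = -16*(S + S)/(-1 + S) = -16*2*S/(-1 + S) = -32*S/(-1 + S))
(17691 + h(-120))*(-17354 + 19124) = (17691 - 32*(-120)/(-1 - 120))*(-17354 + 19124) = (17691 - 32*(-120)/(-121))*1770 = (17691 - 32*(-120)*(-1/121))*1770 = (17691 - 3840/121)*1770 = (2136771/121)*1770 = 3782084670/121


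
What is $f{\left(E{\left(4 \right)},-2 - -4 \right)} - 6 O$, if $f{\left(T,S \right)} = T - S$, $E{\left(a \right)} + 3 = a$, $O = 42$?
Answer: $-253$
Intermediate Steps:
$E{\left(a \right)} = -3 + a$
$f{\left(E{\left(4 \right)},-2 - -4 \right)} - 6 O = \left(\left(-3 + 4\right) - \left(-2 - -4\right)\right) - 252 = \left(1 - \left(-2 + 4\right)\right) - 252 = \left(1 - 2\right) - 252 = -1 - 252 = -253$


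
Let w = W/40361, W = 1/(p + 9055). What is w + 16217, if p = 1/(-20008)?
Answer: 118583582243557951/7312300810479 ≈ 16217.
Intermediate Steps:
p = -1/20008 ≈ -4.9980e-5
W = 20008/181172439 (W = 1/(-1/20008 + 9055) = 1/(181172439/20008) = 20008/181172439 ≈ 0.00011044)
w = 20008/7312300810479 (w = (20008/181172439)/40361 = (20008/181172439)*(1/40361) = 20008/7312300810479 ≈ 2.7362e-9)
w + 16217 = 20008/7312300810479 + 16217 = 118583582243557951/7312300810479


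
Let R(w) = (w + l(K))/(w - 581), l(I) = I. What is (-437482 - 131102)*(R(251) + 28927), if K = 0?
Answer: -904584829476/55 ≈ -1.6447e+10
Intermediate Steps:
R(w) = w/(-581 + w) (R(w) = (w + 0)/(w - 581) = w/(-581 + w))
(-437482 - 131102)*(R(251) + 28927) = (-437482 - 131102)*(251/(-581 + 251) + 28927) = -568584*(251/(-330) + 28927) = -568584*(251*(-1/330) + 28927) = -568584*(-251/330 + 28927) = -568584*9545659/330 = -904584829476/55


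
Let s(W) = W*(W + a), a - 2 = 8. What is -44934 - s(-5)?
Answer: -44909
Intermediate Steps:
a = 10 (a = 2 + 8 = 10)
s(W) = W*(10 + W) (s(W) = W*(W + 10) = W*(10 + W))
-44934 - s(-5) = -44934 - (-5)*(10 - 5) = -44934 - (-5)*5 = -44934 - 1*(-25) = -44934 + 25 = -44909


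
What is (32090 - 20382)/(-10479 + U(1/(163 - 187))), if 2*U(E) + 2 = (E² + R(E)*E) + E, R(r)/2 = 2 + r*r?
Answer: -161851392/144876949 ≈ -1.1172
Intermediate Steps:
R(r) = 4 + 2*r² (R(r) = 2*(2 + r*r) = 2*(2 + r²) = 4 + 2*r²)
U(E) = -1 + E/2 + E²/2 + E*(4 + 2*E²)/2 (U(E) = -1 + ((E² + (4 + 2*E²)*E) + E)/2 = -1 + ((E² + E*(4 + 2*E²)) + E)/2 = -1 + (E + E² + E*(4 + 2*E²))/2 = -1 + (E/2 + E²/2 + E*(4 + 2*E²)/2) = -1 + E/2 + E²/2 + E*(4 + 2*E²)/2)
(32090 - 20382)/(-10479 + U(1/(163 - 187))) = (32090 - 20382)/(-10479 + (-1 + (1/(163 - 187))³ + (1/(163 - 187))²/2 + 5/(2*(163 - 187)))) = 11708/(-10479 + (-1 + (1/(-24))³ + (1/(-24))²/2 + (5/2)/(-24))) = 11708/(-10479 + (-1 + (-1/24)³ + (-1/24)²/2 + (5/2)*(-1/24))) = 11708/(-10479 + (-1 - 1/13824 + (½)*(1/576) - 5/48)) = 11708/(-10479 + (-1 - 1/13824 + 1/1152 - 5/48)) = 11708/(-10479 - 15253/13824) = 11708/(-144876949/13824) = 11708*(-13824/144876949) = -161851392/144876949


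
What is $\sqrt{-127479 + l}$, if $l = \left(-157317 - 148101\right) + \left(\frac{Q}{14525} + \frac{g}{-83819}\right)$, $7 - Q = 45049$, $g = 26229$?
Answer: $\frac{i \sqrt{25666415757365894794122}}{243494195} \approx 657.95 i$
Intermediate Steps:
$Q = -45042$ ($Q = 7 - 45049 = -45042$)
$l = - \frac{371841706594173}{1217470975}$ ($l = \left(-157317 - 148101\right) + \left(- \frac{45042}{14525} + \frac{26229}{-83819}\right) = -305418 + \left(\left(-45042\right) \frac{1}{14525} + 26229 \left(- \frac{1}{83819}\right)\right) = -305418 - \frac{4156351623}{1217470975} = - \frac{371841706594173}{1217470975} \approx -3.0542 \cdot 10^{5}$)
$\sqrt{-127479 + l} = \sqrt{-127479 - \frac{371841706594173}{1217470975}} = \sqrt{- \frac{527043689016198}{1217470975}} = \frac{i \sqrt{25666415757365894794122}}{243494195}$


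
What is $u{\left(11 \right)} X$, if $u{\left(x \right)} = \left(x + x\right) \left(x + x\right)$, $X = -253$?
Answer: $-122452$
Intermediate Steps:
$u{\left(x \right)} = 4 x^{2}$ ($u{\left(x \right)} = 2 x 2 x = 4 x^{2}$)
$u{\left(11 \right)} X = 4 \cdot 11^{2} \left(-253\right) = 4 \cdot 121 \left(-253\right) = 484 \left(-253\right) = -122452$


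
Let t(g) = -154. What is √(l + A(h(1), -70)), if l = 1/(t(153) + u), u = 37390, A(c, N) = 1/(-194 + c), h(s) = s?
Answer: I*√66552824391/3593274 ≈ 0.071795*I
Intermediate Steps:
l = 1/37236 (l = 1/(-154 + 37390) = 1/37236 ≈ 2.6856e-5)
√(l + A(h(1), -70)) = √(1/37236 + 1/(-194 + 1)) = √(1/37236 + 1/(-193)) = √(1/37236 - 1/193) = √(-37043/7186548) = I*√66552824391/3593274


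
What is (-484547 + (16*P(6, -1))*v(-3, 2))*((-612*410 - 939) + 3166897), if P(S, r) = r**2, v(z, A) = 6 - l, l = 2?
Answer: -1412286355354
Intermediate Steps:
v(z, A) = 4 (v(z, A) = 6 - 1*2 = 6 - 2 = 4)
(-484547 + (16*P(6, -1))*v(-3, 2))*((-612*410 - 939) + 3166897) = (-484547 + (16*(-1)**2)*4)*((-612*410 - 939) + 3166897) = (-484547 + (16*1)*4)*((-250920 - 939) + 3166897) = (-484547 + 16*4)*(-251859 + 3166897) = (-484547 + 64)*2915038 = -484483*2915038 = -1412286355354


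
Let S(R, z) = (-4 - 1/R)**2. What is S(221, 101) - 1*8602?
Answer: -419347057/48841 ≈ -8586.0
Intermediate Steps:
S(221, 101) - 1*8602 = (1 + 4*221)**2/221**2 - 1*8602 = (1 + 884)**2/48841 - 8602 = (1/48841)*885**2 - 8602 = (1/48841)*783225 - 8602 = 783225/48841 - 8602 = -419347057/48841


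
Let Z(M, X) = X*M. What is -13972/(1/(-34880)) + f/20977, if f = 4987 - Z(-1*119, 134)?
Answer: 929363789423/1907 ≈ 4.8734e+8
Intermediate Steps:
Z(M, X) = M*X
f = 20933 (f = 4987 - (-1*119)*134 = 4987 - (-119)*134 = 4987 - 1*(-15946) = 4987 + 15946 = 20933)
-13972/(1/(-34880)) + f/20977 = -13972/(1/(-34880)) + 20933/20977 = -13972/(-1/34880) + 20933*(1/20977) = -13972*(-34880) + 1903/1907 = 487343360 + 1903/1907 = 929363789423/1907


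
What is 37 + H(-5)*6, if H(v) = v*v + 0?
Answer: 187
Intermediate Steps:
H(v) = v² (H(v) = v² + 0 = v²)
37 + H(-5)*6 = 37 + (-5)²*6 = 37 + 25*6 = 37 + 150 = 187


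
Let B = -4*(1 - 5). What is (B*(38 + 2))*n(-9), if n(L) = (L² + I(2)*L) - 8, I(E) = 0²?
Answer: 46720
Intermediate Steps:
B = 16 (B = -4*(-4) = 16)
I(E) = 0
n(L) = -8 + L² (n(L) = (L² + 0*L) - 8 = (L² + 0) - 8 = L² - 8 = -8 + L²)
(B*(38 + 2))*n(-9) = (16*(38 + 2))*(-8 + (-9)²) = (16*40)*(-8 + 81) = 640*73 = 46720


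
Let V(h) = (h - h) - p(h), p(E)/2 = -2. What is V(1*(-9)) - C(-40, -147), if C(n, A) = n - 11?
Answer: 55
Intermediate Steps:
p(E) = -4 (p(E) = 2*(-2) = -4)
C(n, A) = -11 + n
V(h) = 4 (V(h) = (h - h) - 1*(-4) = 0 + 4 = 4)
V(1*(-9)) - C(-40, -147) = 4 - (-11 - 40) = 4 - 1*(-51) = 4 + 51 = 55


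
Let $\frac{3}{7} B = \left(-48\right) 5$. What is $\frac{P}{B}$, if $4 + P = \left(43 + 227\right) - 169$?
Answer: $- \frac{97}{560} \approx -0.17321$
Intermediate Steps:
$P = 97$ ($P = -4 + \left(\left(43 + 227\right) - 169\right) = -4 + \left(270 - 169\right) = -4 + 101 = 97$)
$B = -560$ ($B = \frac{7 \left(\left(-48\right) 5\right)}{3} = \frac{7}{3} \left(-240\right) = -560$)
$\frac{P}{B} = \frac{97}{-560} = 97 \left(- \frac{1}{560}\right) = - \frac{97}{560}$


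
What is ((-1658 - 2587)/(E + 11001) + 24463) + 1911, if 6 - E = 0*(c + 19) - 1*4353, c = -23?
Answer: 27006693/1024 ≈ 26374.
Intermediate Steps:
E = 4359 (E = 6 - (0*(-23 + 19) - 1*4353) = 6 - (0*(-4) - 4353) = 6 - (0 - 4353) = 6 - 1*(-4353) = 6 + 4353 = 4359)
((-1658 - 2587)/(E + 11001) + 24463) + 1911 = ((-1658 - 2587)/(4359 + 11001) + 24463) + 1911 = (-4245/15360 + 24463) + 1911 = (-4245*1/15360 + 24463) + 1911 = (-283/1024 + 24463) + 1911 = 25049829/1024 + 1911 = 27006693/1024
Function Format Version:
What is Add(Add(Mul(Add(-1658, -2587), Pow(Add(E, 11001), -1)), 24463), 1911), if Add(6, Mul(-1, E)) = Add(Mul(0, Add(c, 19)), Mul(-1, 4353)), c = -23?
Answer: Rational(27006693, 1024) ≈ 26374.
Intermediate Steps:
E = 4359 (E = Add(6, Mul(-1, Add(Mul(0, Add(-23, 19)), Mul(-1, 4353)))) = Add(6, Mul(-1, Add(Mul(0, -4), -4353))) = Add(6, Mul(-1, Add(0, -4353))) = Add(6, Mul(-1, -4353)) = Add(6, 4353) = 4359)
Add(Add(Mul(Add(-1658, -2587), Pow(Add(E, 11001), -1)), 24463), 1911) = Add(Add(Mul(Add(-1658, -2587), Pow(Add(4359, 11001), -1)), 24463), 1911) = Add(Add(Mul(-4245, Pow(15360, -1)), 24463), 1911) = Add(Add(Mul(-4245, Rational(1, 15360)), 24463), 1911) = Add(Add(Rational(-283, 1024), 24463), 1911) = Add(Rational(25049829, 1024), 1911) = Rational(27006693, 1024)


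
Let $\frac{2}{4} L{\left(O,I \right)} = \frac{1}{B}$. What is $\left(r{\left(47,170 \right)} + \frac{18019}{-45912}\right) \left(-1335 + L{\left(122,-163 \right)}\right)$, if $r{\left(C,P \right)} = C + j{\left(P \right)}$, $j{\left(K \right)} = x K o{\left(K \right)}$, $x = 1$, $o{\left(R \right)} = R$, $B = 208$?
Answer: $- \frac{184516565195155}{4774848} \approx -3.8643 \cdot 10^{7}$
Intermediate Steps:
$j{\left(K \right)} = K^{2}$ ($j{\left(K \right)} = 1 K K = K K = K^{2}$)
$L{\left(O,I \right)} = \frac{1}{104}$ ($L{\left(O,I \right)} = \frac{2}{208} = 2 \cdot \frac{1}{208} = \frac{1}{104}$)
$r{\left(C,P \right)} = C + P^{2}$
$\left(r{\left(47,170 \right)} + \frac{18019}{-45912}\right) \left(-1335 + L{\left(122,-163 \right)}\right) = \left(\left(47 + 170^{2}\right) + \frac{18019}{-45912}\right) \left(-1335 + \frac{1}{104}\right) = \left(\left(47 + 28900\right) + 18019 \left(- \frac{1}{45912}\right)\right) \left(- \frac{138839}{104}\right) = \left(28947 - \frac{18019}{45912}\right) \left(- \frac{138839}{104}\right) = \frac{1328996645}{45912} \left(- \frac{138839}{104}\right) = - \frac{184516565195155}{4774848}$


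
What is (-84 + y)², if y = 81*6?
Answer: 161604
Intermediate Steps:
y = 486
(-84 + y)² = (-84 + 486)² = 402² = 161604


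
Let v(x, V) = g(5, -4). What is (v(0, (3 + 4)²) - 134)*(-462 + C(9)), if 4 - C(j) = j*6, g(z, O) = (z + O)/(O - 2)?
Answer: 206080/3 ≈ 68693.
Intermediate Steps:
g(z, O) = (O + z)/(-2 + O)
C(j) = 4 - 6*j (C(j) = 4 - j*6 = 4 - 6*j)
v(x, V) = -⅙ (v(x, V) = (-4 + 5)/(-2 - 4) = 1/(-6) = -⅙*1 = -⅙)
(v(0, (3 + 4)²) - 134)*(-462 + C(9)) = (-⅙ - 134)*(-462 + (4 - 6*9)) = -805*(-462 + (4 - 54))/6 = -805*(-462 - 50)/6 = -805/6*(-512) = 206080/3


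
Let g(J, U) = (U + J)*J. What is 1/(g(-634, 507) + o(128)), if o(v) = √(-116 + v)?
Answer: 40259/3241574156 - √3/3241574156 ≈ 1.2419e-5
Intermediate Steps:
g(J, U) = J*(J + U) (g(J, U) = (J + U)*J = J*(J + U))
1/(g(-634, 507) + o(128)) = 1/(-634*(-634 + 507) + √(-116 + 128)) = 1/(-634*(-127) + √12) = 1/(80518 + 2*√3)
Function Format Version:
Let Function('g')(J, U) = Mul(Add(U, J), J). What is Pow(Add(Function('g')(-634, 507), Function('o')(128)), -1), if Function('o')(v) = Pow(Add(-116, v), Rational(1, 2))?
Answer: Add(Rational(40259, 3241574156), Mul(Rational(-1, 3241574156), Pow(3, Rational(1, 2)))) ≈ 1.2419e-5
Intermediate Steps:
Function('g')(J, U) = Mul(J, Add(J, U)) (Function('g')(J, U) = Mul(Add(J, U), J) = Mul(J, Add(J, U)))
Pow(Add(Function('g')(-634, 507), Function('o')(128)), -1) = Pow(Add(Mul(-634, Add(-634, 507)), Pow(Add(-116, 128), Rational(1, 2))), -1) = Pow(Add(Mul(-634, -127), Pow(12, Rational(1, 2))), -1) = Pow(Add(80518, Mul(2, Pow(3, Rational(1, 2)))), -1)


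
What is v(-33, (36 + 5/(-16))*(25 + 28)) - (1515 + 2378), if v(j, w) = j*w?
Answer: -1060967/16 ≈ -66311.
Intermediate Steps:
v(-33, (36 + 5/(-16))*(25 + 28)) - (1515 + 2378) = -33*(36 + 5/(-16))*(25 + 28) - (1515 + 2378) = -33*(36 + 5*(-1/16))*53 - 1*3893 = -33*(36 - 5/16)*53 - 3893 = -18843*53/16 - 3893 = -33*30263/16 - 3893 = -998679/16 - 3893 = -1060967/16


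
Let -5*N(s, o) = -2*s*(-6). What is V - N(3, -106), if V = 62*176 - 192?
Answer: 53636/5 ≈ 10727.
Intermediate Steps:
N(s, o) = -12*s/5 (N(s, o) = -(-2*s)*(-6)/5 = -12*s/5)
V = 10720 (V = 10912 - 192 = 10720)
V - N(3, -106) = 10720 - (-12)*3/5 = 10720 - 1*(-36/5) = 10720 + 36/5 = 53636/5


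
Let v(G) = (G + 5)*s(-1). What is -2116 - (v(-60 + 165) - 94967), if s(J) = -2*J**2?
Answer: 93071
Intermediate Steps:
v(G) = -10 - 2*G (v(G) = (G + 5)*(-2*(-1)**2) = (5 + G)*(-2*1) = (5 + G)*(-2) = -10 - 2*G)
-2116 - (v(-60 + 165) - 94967) = -2116 - ((-10 - 2*(-60 + 165)) - 94967) = -2116 - ((-10 - 2*105) - 94967) = -2116 - ((-10 - 210) - 94967) = -2116 - (-220 - 94967) = -2116 - 1*(-95187) = -2116 + 95187 = 93071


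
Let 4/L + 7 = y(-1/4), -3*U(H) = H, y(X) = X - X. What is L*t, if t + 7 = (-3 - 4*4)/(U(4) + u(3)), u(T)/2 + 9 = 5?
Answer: 139/49 ≈ 2.8367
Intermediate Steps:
u(T) = -8 (u(T) = -18 + 2*5 = -18 + 10 = -8)
y(X) = 0
U(H) = -H/3
L = -4/7 (L = 4/(-7 + 0) = 4/(-7) = 4*(-⅐) = -4/7 ≈ -0.57143)
t = -139/28 (t = -7 + (-3 - 4*4)/(-⅓*4 - 8) = -7 + (-3 - 16)/(-4/3 - 8) = -7 - 19/(-28/3) = -7 - 19*(-3/28) = -7 + 57/28 = -139/28 ≈ -4.9643)
L*t = -4/7*(-139/28) = 139/49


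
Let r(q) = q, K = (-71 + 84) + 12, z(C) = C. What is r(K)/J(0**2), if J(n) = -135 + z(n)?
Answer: -5/27 ≈ -0.18519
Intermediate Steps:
K = 25 (K = 13 + 12 = 25)
J(n) = -135 + n
r(K)/J(0**2) = 25/(-135 + 0**2) = 25/(-135 + 0) = 25/(-135) = 25*(-1/135) = -5/27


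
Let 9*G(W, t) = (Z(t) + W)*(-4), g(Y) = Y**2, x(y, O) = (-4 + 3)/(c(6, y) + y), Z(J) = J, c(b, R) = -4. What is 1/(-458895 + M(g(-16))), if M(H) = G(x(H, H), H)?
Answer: -567/260257976 ≈ -2.1786e-6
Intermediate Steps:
x(y, O) = -1/(-4 + y) (x(y, O) = (-4 + 3)/(-4 + y) = -1/(-4 + y))
G(W, t) = -4*W/9 - 4*t/9 (G(W, t) = ((t + W)*(-4))/9 = ((W + t)*(-4))/9 = (-4*W - 4*t)/9 = -4*W/9 - 4*t/9)
M(H) = -4*H/9 + 4/(9*(-4 + H)) (M(H) = -(-4)/(9*(-4 + H)) - 4*H/9 = 4/(9*(-4 + H)) - 4*H/9 = -4*H/9 + 4/(9*(-4 + H)))
1/(-458895 + M(g(-16))) = 1/(-458895 + 4*(1 - 1*(-16)**2*(-4 + (-16)**2))/(9*(-4 + (-16)**2))) = 1/(-458895 + 4*(1 - 1*256*(-4 + 256))/(9*(-4 + 256))) = 1/(-458895 + (4/9)*(1 - 1*256*252)/252) = 1/(-458895 + (4/9)*(1/252)*(1 - 64512)) = 1/(-458895 + (4/9)*(1/252)*(-64511)) = 1/(-458895 - 64511/567) = 1/(-260257976/567) = -567/260257976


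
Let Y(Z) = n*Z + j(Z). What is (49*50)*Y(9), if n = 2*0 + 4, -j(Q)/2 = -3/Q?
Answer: 269500/3 ≈ 89833.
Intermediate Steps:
j(Q) = 6/Q (j(Q) = -(-6)/Q = 6/Q)
n = 4 (n = 0 + 4 = 4)
Y(Z) = 4*Z + 6/Z
(49*50)*Y(9) = (49*50)*(4*9 + 6/9) = 2450*(36 + 6*(⅑)) = 2450*(36 + ⅔) = 2450*(110/3) = 269500/3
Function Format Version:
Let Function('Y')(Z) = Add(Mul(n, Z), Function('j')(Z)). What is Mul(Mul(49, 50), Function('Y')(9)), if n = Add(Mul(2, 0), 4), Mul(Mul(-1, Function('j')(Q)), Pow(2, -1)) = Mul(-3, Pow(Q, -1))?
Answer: Rational(269500, 3) ≈ 89833.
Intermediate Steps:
Function('j')(Q) = Mul(6, Pow(Q, -1)) (Function('j')(Q) = Mul(-2, Mul(-3, Pow(Q, -1))) = Mul(6, Pow(Q, -1)))
n = 4 (n = Add(0, 4) = 4)
Function('Y')(Z) = Add(Mul(4, Z), Mul(6, Pow(Z, -1)))
Mul(Mul(49, 50), Function('Y')(9)) = Mul(Mul(49, 50), Add(Mul(4, 9), Mul(6, Pow(9, -1)))) = Mul(2450, Add(36, Mul(6, Rational(1, 9)))) = Mul(2450, Add(36, Rational(2, 3))) = Mul(2450, Rational(110, 3)) = Rational(269500, 3)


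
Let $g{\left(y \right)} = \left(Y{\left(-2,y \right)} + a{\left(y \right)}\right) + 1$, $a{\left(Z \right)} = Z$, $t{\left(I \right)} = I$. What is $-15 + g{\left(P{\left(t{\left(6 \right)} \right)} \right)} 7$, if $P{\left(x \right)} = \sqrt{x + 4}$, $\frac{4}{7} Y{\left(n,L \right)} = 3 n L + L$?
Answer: $-8 - \frac{217 \sqrt{10}}{4} \approx -179.55$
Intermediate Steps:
$Y{\left(n,L \right)} = \frac{7 L}{4} + \frac{21 L n}{4}$ ($Y{\left(n,L \right)} = \frac{7 \left(3 n L + L\right)}{4} = \frac{7 \left(3 L n + L\right)}{4} = \frac{7 \left(L + 3 L n\right)}{4} = \frac{7 L}{4} + \frac{21 L n}{4}$)
$P{\left(x \right)} = \sqrt{4 + x}$
$g{\left(y \right)} = 1 - \frac{31 y}{4}$ ($g{\left(y \right)} = \left(\frac{7 y \left(1 + 3 \left(-2\right)\right)}{4} + y\right) + 1 = \left(\frac{7 y \left(1 - 6\right)}{4} + y\right) + 1 = \left(\frac{7}{4} y \left(-5\right) + y\right) + 1 = \left(- \frac{35 y}{4} + y\right) + 1 = - \frac{31 y}{4} + 1 = 1 - \frac{31 y}{4}$)
$-15 + g{\left(P{\left(t{\left(6 \right)} \right)} \right)} 7 = -15 + \left(1 - \frac{31 \sqrt{4 + 6}}{4}\right) 7 = -15 + \left(1 - \frac{31 \sqrt{10}}{4}\right) 7 = -15 + \left(7 - \frac{217 \sqrt{10}}{4}\right) = -8 - \frac{217 \sqrt{10}}{4}$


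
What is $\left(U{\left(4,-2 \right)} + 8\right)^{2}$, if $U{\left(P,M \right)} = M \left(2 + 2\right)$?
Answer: $0$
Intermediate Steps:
$U{\left(P,M \right)} = 4 M$ ($U{\left(P,M \right)} = M 4 = 4 M$)
$\left(U{\left(4,-2 \right)} + 8\right)^{2} = \left(4 \left(-2\right) + 8\right)^{2} = \left(-8 + 8\right)^{2} = 0^{2} = 0$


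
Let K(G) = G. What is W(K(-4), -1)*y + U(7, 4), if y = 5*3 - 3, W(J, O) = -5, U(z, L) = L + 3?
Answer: -53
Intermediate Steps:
U(z, L) = 3 + L
y = 12 (y = 15 - 3 = 12)
W(K(-4), -1)*y + U(7, 4) = -5*12 + (3 + 4) = -60 + 7 = -53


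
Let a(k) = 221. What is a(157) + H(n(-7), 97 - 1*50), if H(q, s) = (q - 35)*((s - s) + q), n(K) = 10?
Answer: -29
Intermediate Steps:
H(q, s) = q*(-35 + q) (H(q, s) = (-35 + q)*(0 + q) = (-35 + q)*q = q*(-35 + q))
a(157) + H(n(-7), 97 - 1*50) = 221 + 10*(-35 + 10) = 221 + 10*(-25) = 221 - 250 = -29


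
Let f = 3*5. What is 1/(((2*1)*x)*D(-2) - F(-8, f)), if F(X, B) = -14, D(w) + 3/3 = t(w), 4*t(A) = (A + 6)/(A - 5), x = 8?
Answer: -7/30 ≈ -0.23333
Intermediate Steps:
t(A) = (6 + A)/(4*(-5 + A)) (t(A) = ((A + 6)/(A - 5))/4 = ((6 + A)/(-5 + A))/4 = (6 + A)/(4*(-5 + A)))
f = 15
D(w) = -1 + (6 + w)/(4*(-5 + w))
1/(((2*1)*x)*D(-2) - F(-8, f)) = 1/(((2*1)*8)*((26 - 3*(-2))/(4*(-5 - 2))) - 1*(-14)) = 1/((2*8)*((¼)*(26 + 6)/(-7)) + 14) = 1/(16*((¼)*(-⅐)*32) + 14) = 1/(16*(-8/7) + 14) = 1/(-128/7 + 14) = 1/(-30/7) = -7/30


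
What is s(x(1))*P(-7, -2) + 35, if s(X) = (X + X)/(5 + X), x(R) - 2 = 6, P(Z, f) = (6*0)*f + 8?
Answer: 583/13 ≈ 44.846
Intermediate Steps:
P(Z, f) = 8 (P(Z, f) = 0*f + 8 = 0 + 8 = 8)
x(R) = 8 (x(R) = 2 + 6 = 8)
s(X) = 2*X/(5 + X) (s(X) = (2*X)/(5 + X) = 2*X/(5 + X))
s(x(1))*P(-7, -2) + 35 = (2*8/(5 + 8))*8 + 35 = (2*8/13)*8 + 35 = (2*8*(1/13))*8 + 35 = (16/13)*8 + 35 = 128/13 + 35 = 583/13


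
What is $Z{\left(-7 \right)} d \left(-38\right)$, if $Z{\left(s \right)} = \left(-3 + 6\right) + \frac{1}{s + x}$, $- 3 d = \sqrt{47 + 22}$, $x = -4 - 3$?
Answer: $\frac{779 \sqrt{69}}{21} \approx 308.14$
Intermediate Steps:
$x = -7$ ($x = -4 - 3 = -7$)
$d = - \frac{\sqrt{69}}{3}$ ($d = - \frac{\sqrt{47 + 22}}{3} = - \frac{\sqrt{69}}{3} \approx -2.7689$)
$Z{\left(s \right)} = 3 + \frac{1}{-7 + s}$ ($Z{\left(s \right)} = \left(-3 + 6\right) + \frac{1}{s - 7} = 3 + \frac{1}{-7 + s}$)
$Z{\left(-7 \right)} d \left(-38\right) = \frac{-20 + 3 \left(-7\right)}{-7 - 7} \left(- \frac{\sqrt{69}}{3}\right) \left(-38\right) = \frac{-20 - 21}{-14} \left(- \frac{\sqrt{69}}{3}\right) \left(-38\right) = \left(- \frac{1}{14}\right) \left(-41\right) \left(- \frac{\sqrt{69}}{3}\right) \left(-38\right) = \frac{41 \left(- \frac{\sqrt{69}}{3}\right)}{14} \left(-38\right) = - \frac{41 \sqrt{69}}{42} \left(-38\right) = \frac{779 \sqrt{69}}{21}$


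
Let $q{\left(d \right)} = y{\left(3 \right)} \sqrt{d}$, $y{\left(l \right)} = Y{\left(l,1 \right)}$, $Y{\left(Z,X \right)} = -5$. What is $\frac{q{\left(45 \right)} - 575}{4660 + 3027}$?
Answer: $- \frac{575}{7687} - \frac{15 \sqrt{5}}{7687} \approx -0.079165$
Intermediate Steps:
$y{\left(l \right)} = -5$
$q{\left(d \right)} = - 5 \sqrt{d}$
$\frac{q{\left(45 \right)} - 575}{4660 + 3027} = \frac{- 5 \sqrt{45} - 575}{4660 + 3027} = \frac{- 5 \cdot 3 \sqrt{5} - 575}{7687} = \left(- 15 \sqrt{5} - 575\right) \frac{1}{7687} = \left(-575 - 15 \sqrt{5}\right) \frac{1}{7687} = - \frac{575}{7687} - \frac{15 \sqrt{5}}{7687}$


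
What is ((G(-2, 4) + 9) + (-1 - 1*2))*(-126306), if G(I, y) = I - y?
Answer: 0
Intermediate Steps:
((G(-2, 4) + 9) + (-1 - 1*2))*(-126306) = (((-2 - 1*4) + 9) + (-1 - 1*2))*(-126306) = (((-2 - 4) + 9) + (-1 - 2))*(-126306) = ((-6 + 9) - 3)*(-126306) = (3 - 3)*(-126306) = 0*(-126306) = 0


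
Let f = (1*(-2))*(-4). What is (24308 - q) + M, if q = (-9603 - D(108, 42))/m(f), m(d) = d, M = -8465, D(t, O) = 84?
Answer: 136431/8 ≈ 17054.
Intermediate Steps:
f = 8 (f = -2*(-4) = 8)
q = -9687/8 (q = (-9603 - 1*84)/8 = (-9603 - 84)*(1/8) = -9687*1/8 = -9687/8 ≈ -1210.9)
(24308 - q) + M = (24308 - 1*(-9687/8)) - 8465 = (24308 + 9687/8) - 8465 = 204151/8 - 8465 = 136431/8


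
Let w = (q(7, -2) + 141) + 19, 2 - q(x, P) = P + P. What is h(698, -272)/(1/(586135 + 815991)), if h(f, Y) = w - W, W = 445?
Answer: -391193154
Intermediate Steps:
q(x, P) = 2 - 2*P (q(x, P) = 2 - (P + P) = 2 - 2*P)
w = 166 (w = ((2 - 2*(-2)) + 141) + 19 = ((2 + 4) + 141) + 19 = (6 + 141) + 19 = 147 + 19 = 166)
h(f, Y) = -279 (h(f, Y) = 166 - 1*445 = 166 - 445 = -279)
h(698, -272)/(1/(586135 + 815991)) = -279/(1/(586135 + 815991)) = -279/(1/1402126) = -279/1/1402126 = -279*1402126 = -391193154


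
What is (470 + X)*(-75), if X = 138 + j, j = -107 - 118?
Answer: -28725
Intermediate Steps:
j = -225
X = -87 (X = 138 - 225 = -87)
(470 + X)*(-75) = (470 - 87)*(-75) = 383*(-75) = -28725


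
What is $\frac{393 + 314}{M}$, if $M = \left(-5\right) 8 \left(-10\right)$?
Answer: $\frac{707}{400} \approx 1.7675$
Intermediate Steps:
$M = 400$ ($M = \left(-40\right) \left(-10\right) = 400$)
$\frac{393 + 314}{M} = \frac{393 + 314}{400} = 707 \cdot \frac{1}{400} = \frac{707}{400}$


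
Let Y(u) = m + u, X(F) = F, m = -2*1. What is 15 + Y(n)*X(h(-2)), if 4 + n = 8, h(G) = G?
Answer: 11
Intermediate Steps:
m = -2
n = 4 (n = -4 + 8 = 4)
Y(u) = -2 + u
15 + Y(n)*X(h(-2)) = 15 + (-2 + 4)*(-2) = 15 + 2*(-2) = 15 - 4 = 11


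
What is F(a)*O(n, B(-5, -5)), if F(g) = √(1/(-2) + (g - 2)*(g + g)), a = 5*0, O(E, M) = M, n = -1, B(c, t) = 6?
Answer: 3*I*√2 ≈ 4.2426*I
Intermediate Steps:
a = 0
F(g) = √(-½ + 2*g*(-2 + g)) (F(g) = √(-½ + (-2 + g)*(2*g)) = √(-½ + 2*g*(-2 + g)))
F(a)*O(n, B(-5, -5)) = (√(-2 - 16*0 + 8*0²)/2)*6 = (√(-2 + 0 + 8*0)/2)*6 = (√(-2 + 0 + 0)/2)*6 = (√(-2)/2)*6 = ((I*√2)/2)*6 = (I*√2/2)*6 = 3*I*√2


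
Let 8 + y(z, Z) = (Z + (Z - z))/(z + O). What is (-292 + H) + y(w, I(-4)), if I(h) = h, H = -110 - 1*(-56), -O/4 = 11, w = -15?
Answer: -20893/59 ≈ -354.12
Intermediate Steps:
O = -44 (O = -4*11 = -44)
H = -54 (H = -110 + 56 = -54)
y(z, Z) = -8 + (-z + 2*Z)/(-44 + z) (y(z, Z) = -8 + (Z + (Z - z))/(z - 44) = -8 + (-z + 2*Z)/(-44 + z))
(-292 + H) + y(w, I(-4)) = (-292 - 54) + (352 - 9*(-15) + 2*(-4))/(-44 - 15) = -346 + (352 + 135 - 8)/(-59) = -346 - 1/59*479 = -346 - 479/59 = -20893/59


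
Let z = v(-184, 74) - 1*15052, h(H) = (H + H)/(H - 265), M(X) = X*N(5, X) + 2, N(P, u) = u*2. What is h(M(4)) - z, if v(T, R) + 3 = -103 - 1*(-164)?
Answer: 3463546/231 ≈ 14994.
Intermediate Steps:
N(P, u) = 2*u
v(T, R) = 58 (v(T, R) = -3 + (-103 - 1*(-164)) = -3 + (-103 + 164) = -3 + 61 = 58)
M(X) = 2 + 2*X**2 (M(X) = X*(2*X) + 2 = 2*X**2 + 2 = 2 + 2*X**2)
h(H) = 2*H/(-265 + H) (h(H) = (2*H)/(-265 + H) = 2*H/(-265 + H))
z = -14994 (z = 58 - 1*15052 = 58 - 15052 = -14994)
h(M(4)) - z = 2*(2 + 2*4**2)/(-265 + (2 + 2*4**2)) - 1*(-14994) = 2*(2 + 2*16)/(-265 + (2 + 2*16)) + 14994 = 2*(2 + 32)/(-265 + (2 + 32)) + 14994 = 2*34/(-265 + 34) + 14994 = 2*34/(-231) + 14994 = 2*34*(-1/231) + 14994 = -68/231 + 14994 = 3463546/231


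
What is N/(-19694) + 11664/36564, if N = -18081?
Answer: 74235375/60007618 ≈ 1.2371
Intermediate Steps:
N/(-19694) + 11664/36564 = -18081/(-19694) + 11664/36564 = -18081*(-1/19694) + 11664*(1/36564) = 18081/19694 + 972/3047 = 74235375/60007618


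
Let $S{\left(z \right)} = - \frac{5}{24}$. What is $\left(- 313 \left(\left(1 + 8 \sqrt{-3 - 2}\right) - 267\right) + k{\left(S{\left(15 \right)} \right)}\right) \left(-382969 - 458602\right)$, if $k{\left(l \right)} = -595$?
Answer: $-69566783573 + 2107293784 i \sqrt{5} \approx -6.9567 \cdot 10^{10} + 4.7121 \cdot 10^{9} i$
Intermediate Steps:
$S{\left(z \right)} = - \frac{5}{24}$ ($S{\left(z \right)} = \left(-5\right) \frac{1}{24} = - \frac{5}{24}$)
$\left(- 313 \left(\left(1 + 8 \sqrt{-3 - 2}\right) - 267\right) + k{\left(S{\left(15 \right)} \right)}\right) \left(-382969 - 458602\right) = \left(- 313 \left(\left(1 + 8 \sqrt{-3 - 2}\right) - 267\right) - 595\right) \left(-382969 - 458602\right) = \left(- 313 \left(\left(1 + 8 \sqrt{-5}\right) - 267\right) - 595\right) \left(-841571\right) = \left(- 313 \left(\left(1 + 8 i \sqrt{5}\right) - 267\right) - 595\right) \left(-841571\right) = \left(- 313 \left(-266 + 8 i \sqrt{5}\right) - 595\right) \left(-841571\right) = \left(\left(83258 - 2504 i \sqrt{5}\right) - 595\right) \left(-841571\right) = \left(82663 - 2504 i \sqrt{5}\right) \left(-841571\right) = -69566783573 + 2107293784 i \sqrt{5}$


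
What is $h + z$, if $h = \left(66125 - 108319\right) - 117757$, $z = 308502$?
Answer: $148551$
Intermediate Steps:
$h = -159951$ ($h = -42194 - 117757 = -159951$)
$h + z = -159951 + 308502 = 148551$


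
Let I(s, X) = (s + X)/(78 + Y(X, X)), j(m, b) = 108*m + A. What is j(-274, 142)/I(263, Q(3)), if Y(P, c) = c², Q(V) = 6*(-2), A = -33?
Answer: -6576750/251 ≈ -26202.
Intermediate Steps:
Q(V) = -12
j(m, b) = -33 + 108*m (j(m, b) = 108*m - 33 = -33 + 108*m)
I(s, X) = (X + s)/(78 + X²) (I(s, X) = (s + X)/(78 + X²) = (X + s)/(78 + X²))
j(-274, 142)/I(263, Q(3)) = (-33 + 108*(-274))/(((-12 + 263)/(78 + (-12)²))) = (-33 - 29592)/((251/(78 + 144))) = -29625/(251/222) = -29625/((1/222)*251) = -29625/251/222 = -29625*222/251 = -6576750/251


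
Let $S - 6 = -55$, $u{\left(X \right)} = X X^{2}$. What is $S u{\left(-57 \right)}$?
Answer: $9074457$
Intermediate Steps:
$u{\left(X \right)} = X^{3}$
$S = -49$ ($S = 6 - 55 = -49$)
$S u{\left(-57 \right)} = - 49 \left(-57\right)^{3} = \left(-49\right) \left(-185193\right) = 9074457$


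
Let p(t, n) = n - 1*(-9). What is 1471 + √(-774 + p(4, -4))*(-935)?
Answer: 1471 - 935*I*√769 ≈ 1471.0 - 25928.0*I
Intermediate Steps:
p(t, n) = 9 + n (p(t, n) = n + 9 = 9 + n)
1471 + √(-774 + p(4, -4))*(-935) = 1471 + √(-774 + (9 - 4))*(-935) = 1471 + √(-774 + 5)*(-935) = 1471 + √(-769)*(-935) = 1471 + (I*√769)*(-935) = 1471 - 935*I*√769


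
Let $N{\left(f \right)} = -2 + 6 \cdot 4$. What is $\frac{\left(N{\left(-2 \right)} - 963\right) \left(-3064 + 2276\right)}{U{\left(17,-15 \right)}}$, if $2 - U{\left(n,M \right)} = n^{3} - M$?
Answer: $- \frac{370754}{2463} \approx -150.53$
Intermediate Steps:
$U{\left(n,M \right)} = 2 + M - n^{3}$ ($U{\left(n,M \right)} = 2 - \left(n^{3} - M\right) = 2 + \left(M - n^{3}\right) = 2 + M - n^{3}$)
$N{\left(f \right)} = 22$ ($N{\left(f \right)} = -2 + 24 = 22$)
$\frac{\left(N{\left(-2 \right)} - 963\right) \left(-3064 + 2276\right)}{U{\left(17,-15 \right)}} = \frac{\left(22 - 963\right) \left(-3064 + 2276\right)}{2 - 15 - 17^{3}} = \frac{\left(-941\right) \left(-788\right)}{2 - 15 - 4913} = \frac{741508}{2 - 15 - 4913} = \frac{741508}{-4926} = 741508 \left(- \frac{1}{4926}\right) = - \frac{370754}{2463}$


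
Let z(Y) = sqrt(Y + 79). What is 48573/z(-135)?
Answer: -6939*I*sqrt(14)/4 ≈ -6490.8*I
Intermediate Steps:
z(Y) = sqrt(79 + Y)
48573/z(-135) = 48573/(sqrt(79 - 135)) = 48573/(sqrt(-56)) = 48573/((2*I*sqrt(14))) = 48573*(-I*sqrt(14)/28) = -6939*I*sqrt(14)/4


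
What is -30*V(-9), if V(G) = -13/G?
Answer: -130/3 ≈ -43.333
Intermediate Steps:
-30*V(-9) = -(-390)/(-9) = -(-390)*(-1)/9 = -30*13/9 = -130/3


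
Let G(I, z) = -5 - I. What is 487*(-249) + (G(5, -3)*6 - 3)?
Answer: -121326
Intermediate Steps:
487*(-249) + (G(5, -3)*6 - 3) = 487*(-249) + ((-5 - 1*5)*6 - 3) = -121263 + ((-5 - 5)*6 - 3) = -121263 + (-10*6 - 3) = -121263 + (-60 - 3) = -121263 - 63 = -121326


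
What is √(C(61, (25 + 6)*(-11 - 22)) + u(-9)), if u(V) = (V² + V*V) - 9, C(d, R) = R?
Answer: I*√870 ≈ 29.496*I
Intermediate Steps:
u(V) = -9 + 2*V² (u(V) = (V² + V²) - 9 = 2*V² - 9 = -9 + 2*V²)
√(C(61, (25 + 6)*(-11 - 22)) + u(-9)) = √((25 + 6)*(-11 - 22) + (-9 + 2*(-9)²)) = √(31*(-33) + (-9 + 2*81)) = √(-1023 + (-9 + 162)) = √(-1023 + 153) = √(-870) = I*√870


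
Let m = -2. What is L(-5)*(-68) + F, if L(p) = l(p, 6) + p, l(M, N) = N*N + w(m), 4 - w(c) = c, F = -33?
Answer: -2549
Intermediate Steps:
w(c) = 4 - c
l(M, N) = 6 + N² (l(M, N) = N*N + (4 - 1*(-2)) = N² + (4 + 2) = N² + 6 = 6 + N²)
L(p) = 42 + p (L(p) = (6 + 6²) + p = (6 + 36) + p = 42 + p)
L(-5)*(-68) + F = (42 - 5)*(-68) - 33 = 37*(-68) - 33 = -2516 - 33 = -2549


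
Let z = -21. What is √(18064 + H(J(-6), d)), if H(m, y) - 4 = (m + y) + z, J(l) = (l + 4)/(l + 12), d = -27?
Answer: √162177/3 ≈ 134.24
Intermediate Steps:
J(l) = (4 + l)/(12 + l)
H(m, y) = -17 + m + y (H(m, y) = 4 + ((m + y) - 21) = 4 + (-21 + m + y) = -17 + m + y)
√(18064 + H(J(-6), d)) = √(18064 + (-17 + (4 - 6)/(12 - 6) - 27)) = √(18064 + (-17 - 2/6 - 27)) = √(18064 + (-17 + (⅙)*(-2) - 27)) = √(18064 + (-17 - ⅓ - 27)) = √(18064 - 133/3) = √(54059/3) = √162177/3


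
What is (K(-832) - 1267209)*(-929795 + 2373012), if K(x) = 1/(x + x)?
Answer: -3043219000174609/1664 ≈ -1.8289e+12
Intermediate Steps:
K(x) = 1/(2*x)
(K(-832) - 1267209)*(-929795 + 2373012) = ((1/2)/(-832) - 1267209)*(-929795 + 2373012) = ((1/2)*(-1/832) - 1267209)*1443217 = (-1/1664 - 1267209)*1443217 = -2108635777/1664*1443217 = -3043219000174609/1664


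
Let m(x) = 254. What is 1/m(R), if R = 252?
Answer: 1/254 ≈ 0.0039370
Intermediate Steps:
1/m(R) = 1/254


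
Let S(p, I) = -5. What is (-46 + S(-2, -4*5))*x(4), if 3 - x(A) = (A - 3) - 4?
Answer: -306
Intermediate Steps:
x(A) = 10 - A (x(A) = 3 - ((A - 3) - 4) = 3 - ((-3 + A) - 4) = 3 - (-7 + A) = 3 + (7 - A) = 10 - A)
(-46 + S(-2, -4*5))*x(4) = (-46 - 5)*(10 - 1*4) = -51*(10 - 4) = -51*6 = -306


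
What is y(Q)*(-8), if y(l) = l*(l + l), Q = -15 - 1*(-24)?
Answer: -1296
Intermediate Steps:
Q = 9 (Q = -15 + 24 = 9)
y(l) = 2*l² (y(l) = l*(2*l) = 2*l²)
y(Q)*(-8) = (2*9²)*(-8) = (2*81)*(-8) = 162*(-8) = -1296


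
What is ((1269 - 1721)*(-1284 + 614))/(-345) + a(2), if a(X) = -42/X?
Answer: -62017/69 ≈ -898.80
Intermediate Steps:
((1269 - 1721)*(-1284 + 614))/(-345) + a(2) = ((1269 - 1721)*(-1284 + 614))/(-345) - 42/2 = -452*(-670)*(-1/345) - 42*1/2 = 302840*(-1/345) - 21 = -60568/69 - 21 = -62017/69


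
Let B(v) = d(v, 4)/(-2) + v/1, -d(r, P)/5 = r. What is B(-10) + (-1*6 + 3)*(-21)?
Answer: 28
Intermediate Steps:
d(r, P) = -5*r
B(v) = 7*v/2 (B(v) = -5*v/(-2) + v/1 = -5*v*(-½) + v*1 = 5*v/2 + v = 7*v/2)
B(-10) + (-1*6 + 3)*(-21) = (7/2)*(-10) + (-1*6 + 3)*(-21) = -35 + (-6 + 3)*(-21) = -35 - 3*(-21) = -35 + 63 = 28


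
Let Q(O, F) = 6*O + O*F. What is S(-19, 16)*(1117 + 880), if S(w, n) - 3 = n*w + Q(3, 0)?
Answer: -565151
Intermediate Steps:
Q(O, F) = 6*O + F*O
S(w, n) = 21 + n*w (S(w, n) = 3 + (n*w + 3*(6 + 0)) = 3 + (n*w + 3*6) = 3 + (n*w + 18) = 3 + (18 + n*w) = 21 + n*w)
S(-19, 16)*(1117 + 880) = (21 + 16*(-19))*(1117 + 880) = (21 - 304)*1997 = -283*1997 = -565151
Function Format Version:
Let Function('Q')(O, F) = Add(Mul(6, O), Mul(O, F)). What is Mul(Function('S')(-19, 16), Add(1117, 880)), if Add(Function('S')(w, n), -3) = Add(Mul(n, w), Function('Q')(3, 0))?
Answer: -565151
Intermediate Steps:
Function('Q')(O, F) = Add(Mul(6, O), Mul(F, O))
Function('S')(w, n) = Add(21, Mul(n, w)) (Function('S')(w, n) = Add(3, Add(Mul(n, w), Mul(3, Add(6, 0)))) = Add(3, Add(Mul(n, w), Mul(3, 6))) = Add(3, Add(Mul(n, w), 18)) = Add(3, Add(18, Mul(n, w))) = Add(21, Mul(n, w)))
Mul(Function('S')(-19, 16), Add(1117, 880)) = Mul(Add(21, Mul(16, -19)), Add(1117, 880)) = Mul(Add(21, -304), 1997) = Mul(-283, 1997) = -565151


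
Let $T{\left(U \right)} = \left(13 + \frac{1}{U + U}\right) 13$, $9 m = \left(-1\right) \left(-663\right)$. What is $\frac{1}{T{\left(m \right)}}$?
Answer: $\frac{34}{5749} \approx 0.0059141$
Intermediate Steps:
$m = \frac{221}{3}$ ($m = \frac{\left(-1\right) \left(-663\right)}{9} = \frac{1}{9} \cdot 663 = \frac{221}{3} \approx 73.667$)
$T{\left(U \right)} = 169 + \frac{13}{2 U}$ ($T{\left(U \right)} = \left(13 + \frac{1}{2 U}\right) 13 = 169 + \frac{13}{2 U}$)
$\frac{1}{T{\left(m \right)}} = \frac{1}{169 + \frac{13}{2 \cdot \frac{221}{3}}} = \frac{1}{169 + \frac{13}{2} \cdot \frac{3}{221}} = \frac{1}{169 + \frac{3}{34}} = \frac{1}{\frac{5749}{34}} = \frac{34}{5749}$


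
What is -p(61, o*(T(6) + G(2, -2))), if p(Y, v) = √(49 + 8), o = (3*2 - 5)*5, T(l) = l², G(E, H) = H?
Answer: -√57 ≈ -7.5498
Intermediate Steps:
o = 5 (o = (6 - 5)*5 = 1*5 = 5)
p(Y, v) = √57
-p(61, o*(T(6) + G(2, -2))) = -√57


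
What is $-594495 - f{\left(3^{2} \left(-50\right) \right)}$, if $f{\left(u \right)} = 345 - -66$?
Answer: $-594906$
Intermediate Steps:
$f{\left(u \right)} = 411$ ($f{\left(u \right)} = 345 + 66 = 411$)
$-594495 - f{\left(3^{2} \left(-50\right) \right)} = -594495 - 411 = -594906$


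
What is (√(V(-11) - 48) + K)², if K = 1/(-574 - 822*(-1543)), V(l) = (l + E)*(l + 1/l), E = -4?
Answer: 6041067285468779/51038202872624 + √14322/11847154 ≈ 118.36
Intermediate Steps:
V(l) = (-4 + l)*(l + 1/l) (V(l) = (l - 4)*(l + 1/l) = (-4 + l)*(l + 1/l))
K = 1/2154028 (K = -1/1543/(-1396) = -1/1396*(-1/1543) = 1/2154028 ≈ 4.6425e-7)
(√(V(-11) - 48) + K)² = (√((1 + (-11)² - 4*(-11) - 4/(-11)) - 48) + 1/2154028)² = (√((1 + 121 + 44 - 4*(-1/11)) - 48) + 1/2154028)² = (√((1 + 121 + 44 + 4/11) - 48) + 1/2154028)² = (√(1830/11 - 48) + 1/2154028)² = (√(1302/11) + 1/2154028)² = (√14322/11 + 1/2154028)² = (1/2154028 + √14322/11)²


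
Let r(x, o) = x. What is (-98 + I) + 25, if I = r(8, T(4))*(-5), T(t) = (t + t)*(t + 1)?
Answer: -113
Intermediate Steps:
T(t) = 2*t*(1 + t) (T(t) = (2*t)*(1 + t) = 2*t*(1 + t))
I = -40 (I = 8*(-5) = -40)
(-98 + I) + 25 = (-98 - 40) + 25 = -138 + 25 = -113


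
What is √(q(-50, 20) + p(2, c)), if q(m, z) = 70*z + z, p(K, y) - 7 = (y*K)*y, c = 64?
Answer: √9619 ≈ 98.077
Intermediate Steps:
p(K, y) = 7 + K*y² (p(K, y) = 7 + (y*K)*y = 7 + (K*y)*y = 7 + K*y²)
q(m, z) = 71*z
√(q(-50, 20) + p(2, c)) = √(71*20 + (7 + 2*64²)) = √(1420 + (7 + 2*4096)) = √(1420 + (7 + 8192)) = √(1420 + 8199) = √9619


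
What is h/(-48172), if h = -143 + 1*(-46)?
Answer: 189/48172 ≈ 0.0039234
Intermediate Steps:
h = -189 (h = -143 - 46 = -189)
h/(-48172) = -189/(-48172) = -189*(-1/48172) = 189/48172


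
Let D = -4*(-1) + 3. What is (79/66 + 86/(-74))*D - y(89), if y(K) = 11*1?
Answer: -26267/2442 ≈ -10.756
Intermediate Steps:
D = 7 (D = 4 + 3 = 7)
y(K) = 11
(79/66 + 86/(-74))*D - y(89) = (79/66 + 86/(-74))*7 - 1*11 = (79*(1/66) + 86*(-1/74))*7 - 11 = (79/66 - 43/37)*7 - 11 = (85/2442)*7 - 11 = 595/2442 - 11 = -26267/2442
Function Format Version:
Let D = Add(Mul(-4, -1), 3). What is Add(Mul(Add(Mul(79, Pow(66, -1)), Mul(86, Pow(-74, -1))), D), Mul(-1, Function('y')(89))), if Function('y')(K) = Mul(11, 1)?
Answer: Rational(-26267, 2442) ≈ -10.756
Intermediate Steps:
D = 7 (D = Add(4, 3) = 7)
Function('y')(K) = 11
Add(Mul(Add(Mul(79, Pow(66, -1)), Mul(86, Pow(-74, -1))), D), Mul(-1, Function('y')(89))) = Add(Mul(Add(Mul(79, Pow(66, -1)), Mul(86, Pow(-74, -1))), 7), Mul(-1, 11)) = Add(Mul(Add(Mul(79, Rational(1, 66)), Mul(86, Rational(-1, 74))), 7), -11) = Add(Mul(Add(Rational(79, 66), Rational(-43, 37)), 7), -11) = Add(Mul(Rational(85, 2442), 7), -11) = Add(Rational(595, 2442), -11) = Rational(-26267, 2442)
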